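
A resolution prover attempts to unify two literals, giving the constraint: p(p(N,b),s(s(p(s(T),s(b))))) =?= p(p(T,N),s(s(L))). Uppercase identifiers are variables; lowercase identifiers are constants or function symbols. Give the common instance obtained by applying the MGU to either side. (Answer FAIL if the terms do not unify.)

Decompose p/2: p(N,b) =?= p(T,N),  s(s(p(s(T),s(b)))) =?= s(s(L)).
Decompose p/2: N =?= T,  b =?= N.
Bind N := T; substituting into the one remaining equation that mentions N gives: b =?= T.
Bind T := b; substituting into the remaining equation gives: s(s(p(s(b),s(b)))) =?= s(s(L)). Substituting into the earlier binding gives N := b.
Decompose s/1: s(p(s(b),s(b))) =?= s(L).
Decompose s/1: p(s(b),s(b)) =?= L.
Bind L := p(s(b),s(b)).
Applying the MGU to either side gives p(p(b,b),s(s(p(s(b),s(b))))).

p(p(b,b),s(s(p(s(b),s(b)))))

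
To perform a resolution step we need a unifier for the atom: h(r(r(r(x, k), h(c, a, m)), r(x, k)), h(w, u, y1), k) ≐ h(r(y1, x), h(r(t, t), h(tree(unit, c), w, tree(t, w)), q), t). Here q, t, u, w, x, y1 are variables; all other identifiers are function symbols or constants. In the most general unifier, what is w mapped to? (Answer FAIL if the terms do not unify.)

Decompose h/3: r(r(r(x, k), h(c, a, m)), r(x, k)) ≐ r(y1, x),  h(w, u, y1) ≐ h(r(t, t), h(tree(unit, c), w, tree(t, w)), q),  k ≐ t.
Decompose r/2: r(r(x, k), h(c, a, m)) ≐ y1,  r(x, k) ≐ x.
Bind y1 := r(r(x, k), h(c, a, m)); substituting into the one remaining equation that mentions y1 gives: h(w, u, r(r(x, k), h(c, a, m))) ≐ h(r(t, t), h(tree(unit, c), w, tree(t, w)), q).
Occurs check fails: x occurs in r(x, k); the equation x ≐ r(x, k) has no finite solution.

FAIL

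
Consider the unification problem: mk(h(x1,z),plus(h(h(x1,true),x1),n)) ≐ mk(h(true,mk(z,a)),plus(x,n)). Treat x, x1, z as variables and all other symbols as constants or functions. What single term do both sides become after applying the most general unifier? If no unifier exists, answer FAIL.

FAIL

Decompose mk/2: h(x1,z) ≐ h(true,mk(z,a)),  plus(h(h(x1,true),x1),n) ≐ plus(x,n).
Decompose h/2: x1 ≐ true,  z ≐ mk(z,a).
Bind x1 := true; substituting into the one remaining equation that mentions x1 gives: plus(h(h(true,true),true),n) ≐ plus(x,n).
Occurs check fails: z occurs in mk(z,a); the equation z ≐ mk(z,a) has no finite solution.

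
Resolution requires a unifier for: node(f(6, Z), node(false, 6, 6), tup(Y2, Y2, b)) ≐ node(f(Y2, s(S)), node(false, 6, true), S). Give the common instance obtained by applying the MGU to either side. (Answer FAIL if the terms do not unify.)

Decompose node/3: f(6, Z) ≐ f(Y2, s(S)),  node(false, 6, 6) ≐ node(false, 6, true),  tup(Y2, Y2, b) ≐ S.
Decompose f/2: 6 ≐ Y2,  Z ≐ s(S).
Bind Y2 := 6; substituting into the one remaining equation that mentions Y2 gives: tup(6, 6, b) ≐ S.
Bind Z := s(S); no other remaining equation mentions Z.
Decompose node/3: false ≐ false,  6 ≐ 6,  6 ≐ true.
Delete trivial equation false ≐ false.
Delete trivial equation 6 ≐ 6.
Clash: constants 6 and true differ; no unifier exists.

FAIL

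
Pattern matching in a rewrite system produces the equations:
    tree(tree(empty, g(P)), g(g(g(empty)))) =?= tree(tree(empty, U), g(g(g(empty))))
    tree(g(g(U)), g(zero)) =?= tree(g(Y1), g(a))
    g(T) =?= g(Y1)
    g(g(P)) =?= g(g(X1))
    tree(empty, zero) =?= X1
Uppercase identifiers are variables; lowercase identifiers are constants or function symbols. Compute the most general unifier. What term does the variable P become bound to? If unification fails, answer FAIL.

Decompose tree/2: tree(empty, g(P)) =?= tree(empty, U),  g(g(g(empty))) =?= g(g(g(empty))).
Decompose tree/2: empty =?= empty,  g(P) =?= U.
Delete trivial equation empty =?= empty.
Bind U := g(P); substituting into the one remaining equation that mentions U gives: tree(g(g(g(P))), g(zero)) =?= tree(g(Y1), g(a)).
Delete trivial equation g(g(g(empty))) =?= g(g(g(empty))).
Decompose tree/2: g(g(g(P))) =?= g(Y1),  g(zero) =?= g(a).
Decompose g/1: g(g(P)) =?= Y1.
Bind Y1 := g(g(P)); substituting into the one remaining equation that mentions Y1 gives: g(T) =?= g(g(g(P))).
Decompose g/1: zero =?= a.
Clash: constants zero and a differ; no unifier exists.

FAIL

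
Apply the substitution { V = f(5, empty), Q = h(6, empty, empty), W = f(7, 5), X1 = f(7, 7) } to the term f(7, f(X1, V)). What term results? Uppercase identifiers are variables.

Replace each occurrence of V with f(5, empty).
Replace each occurrence of X1 with f(7, 7).
Result: f(7, f(f(7, 7), f(5, empty))).

f(7, f(f(7, 7), f(5, empty)))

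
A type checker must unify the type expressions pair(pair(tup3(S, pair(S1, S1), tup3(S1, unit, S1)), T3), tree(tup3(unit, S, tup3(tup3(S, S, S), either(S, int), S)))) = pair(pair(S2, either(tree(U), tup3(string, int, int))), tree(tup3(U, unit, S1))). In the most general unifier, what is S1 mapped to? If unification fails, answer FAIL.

Decompose pair/2: pair(tup3(S, pair(S1, S1), tup3(S1, unit, S1)), T3) = pair(S2, either(tree(U), tup3(string, int, int))),  tree(tup3(unit, S, tup3(tup3(S, S, S), either(S, int), S))) = tree(tup3(U, unit, S1)).
Decompose pair/2: tup3(S, pair(S1, S1), tup3(S1, unit, S1)) = S2,  T3 = either(tree(U), tup3(string, int, int)).
Bind S2 := tup3(S, pair(S1, S1), tup3(S1, unit, S1)); no other remaining equation mentions S2.
Bind T3 := either(tree(U), tup3(string, int, int)); no other remaining equation mentions T3.
Decompose tree/1: tup3(unit, S, tup3(tup3(S, S, S), either(S, int), S)) = tup3(U, unit, S1).
Decompose tup3/3: unit = U,  S = unit,  tup3(tup3(S, S, S), either(S, int), S) = S1.
Bind U := unit; no other remaining equation mentions U. Substituting into the earlier binding gives T3 := either(tree(unit), tup3(string, int, int)).
Bind S := unit; substituting into the remaining equation gives: tup3(tup3(unit, unit, unit), either(unit, int), unit) = S1. Substituting into the earlier binding gives S2 := tup3(unit, pair(S1, S1), tup3(S1, unit, S1)).
Bind S1 := tup3(tup3(unit, unit, unit), either(unit, int), unit). Substituting into the earlier binding gives S2 := tup3(unit, pair(tup3(tup3(unit, unit, unit), either(unit, int), unit), tup3(tup3(unit, unit, unit), either(unit, int), unit)), tup3(tup3(tup3(unit, unit, unit), either(unit, int), unit), unit, tup3(tup3(unit, unit, unit), either(unit, int), unit))).
MGU = { S2 := tup3(unit, pair(tup3(tup3(unit, unit, unit), either(unit, int), unit), tup3(tup3(unit, unit, unit), either(unit, int), unit)), tup3(tup3(tup3(unit, unit, unit), either(unit, int), unit), unit, tup3(tup3(unit, unit, unit), either(unit, int), unit))), T3 := either(tree(unit), tup3(string, int, int)), U := unit, S := unit, S1 := tup3(tup3(unit, unit, unit), either(unit, int), unit) }, so S1 := tup3(tup3(unit, unit, unit), either(unit, int), unit).

tup3(tup3(unit, unit, unit), either(unit, int), unit)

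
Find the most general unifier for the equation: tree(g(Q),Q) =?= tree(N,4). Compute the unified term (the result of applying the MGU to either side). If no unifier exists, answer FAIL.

tree(g(4),4)

Decompose tree/2: g(Q) =?= N,  Q =?= 4.
Bind N := g(Q); no other remaining equation mentions N.
Bind Q := 4. Substituting into the earlier binding gives N := g(4).
Applying the MGU to either side gives tree(g(4),4).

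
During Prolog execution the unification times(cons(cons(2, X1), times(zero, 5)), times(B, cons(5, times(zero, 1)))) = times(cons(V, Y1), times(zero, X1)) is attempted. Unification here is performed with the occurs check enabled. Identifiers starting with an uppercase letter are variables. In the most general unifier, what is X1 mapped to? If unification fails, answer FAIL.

cons(5, times(zero, 1))

Decompose times/2: cons(cons(2, X1), times(zero, 5)) = cons(V, Y1),  times(B, cons(5, times(zero, 1))) = times(zero, X1).
Decompose cons/2: cons(2, X1) = V,  times(zero, 5) = Y1.
Bind V := cons(2, X1); no other remaining equation mentions V.
Bind Y1 := times(zero, 5); no other remaining equation mentions Y1.
Decompose times/2: B = zero,  cons(5, times(zero, 1)) = X1.
Bind B := zero; no other remaining equation mentions B.
Bind X1 := cons(5, times(zero, 1)). Substituting into the earlier binding gives V := cons(2, cons(5, times(zero, 1))).
MGU = { V -> cons(2, cons(5, times(zero, 1))), Y1 -> times(zero, 5), B -> zero, X1 -> cons(5, times(zero, 1)) }, so X1 -> cons(5, times(zero, 1)).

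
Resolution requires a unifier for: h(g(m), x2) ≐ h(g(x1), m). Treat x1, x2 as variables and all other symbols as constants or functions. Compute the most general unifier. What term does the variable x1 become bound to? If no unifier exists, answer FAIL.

Decompose h/2: g(m) ≐ g(x1),  x2 ≐ m.
Decompose g/1: m ≐ x1.
Bind x1 := m; no other remaining equation mentions x1.
Bind x2 := m.
MGU = { x1 ↦ m, x2 ↦ m }, so x1 ↦ m.

m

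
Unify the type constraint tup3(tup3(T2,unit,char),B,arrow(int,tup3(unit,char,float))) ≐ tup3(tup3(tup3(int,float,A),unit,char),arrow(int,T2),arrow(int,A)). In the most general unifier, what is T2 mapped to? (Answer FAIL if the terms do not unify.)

tup3(int,float,tup3(unit,char,float))

Decompose tup3/3: tup3(T2,unit,char) ≐ tup3(tup3(int,float,A),unit,char),  B ≐ arrow(int,T2),  arrow(int,tup3(unit,char,float)) ≐ arrow(int,A).
Decompose tup3/3: T2 ≐ tup3(int,float,A),  unit ≐ unit,  char ≐ char.
Bind T2 := tup3(int,float,A); substituting into the one remaining equation that mentions T2 gives: B ≐ arrow(int,tup3(int,float,A)).
Delete trivial equation unit ≐ unit.
Delete trivial equation char ≐ char.
Bind B := arrow(int,tup3(int,float,A)); no other remaining equation mentions B.
Decompose arrow/2: int ≐ int,  tup3(unit,char,float) ≐ A.
Delete trivial equation int ≐ int.
Bind A := tup3(unit,char,float). Substituting into the earlier bindings gives T2 := tup3(int,float,tup3(unit,char,float)), B := arrow(int,tup3(int,float,tup3(unit,char,float))).
MGU = { T2 ↦ tup3(int,float,tup3(unit,char,float)), B ↦ arrow(int,tup3(int,float,tup3(unit,char,float))), A ↦ tup3(unit,char,float) }, so T2 ↦ tup3(int,float,tup3(unit,char,float)).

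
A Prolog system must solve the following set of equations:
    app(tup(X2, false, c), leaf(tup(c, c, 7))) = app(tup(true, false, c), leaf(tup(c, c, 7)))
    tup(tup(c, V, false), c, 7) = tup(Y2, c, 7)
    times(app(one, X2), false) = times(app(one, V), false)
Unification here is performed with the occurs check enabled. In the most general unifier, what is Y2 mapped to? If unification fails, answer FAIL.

Decompose app/2: tup(X2, false, c) = tup(true, false, c),  leaf(tup(c, c, 7)) = leaf(tup(c, c, 7)).
Decompose tup/3: X2 = true,  false = false,  c = c.
Bind X2 := true; substituting into the one remaining equation that mentions X2 gives: times(app(one, true), false) = times(app(one, V), false).
Delete trivial equation false = false.
Delete trivial equation c = c.
Delete trivial equation leaf(tup(c, c, 7)) = leaf(tup(c, c, 7)).
Decompose tup/3: tup(c, V, false) = Y2,  c = c,  7 = 7.
Bind Y2 := tup(c, V, false); no other remaining equation mentions Y2.
Delete trivial equation c = c.
Delete trivial equation 7 = 7.
Decompose times/2: app(one, true) = app(one, V),  false = false.
Decompose app/2: one = one,  true = V.
Delete trivial equation one = one.
Bind V := true; no other remaining equation mentions V. Substituting into the earlier binding gives Y2 := tup(c, true, false).
Delete trivial equation false = false.
MGU = { X2 ↦ true, Y2 ↦ tup(c, true, false), V ↦ true }, so Y2 ↦ tup(c, true, false).

tup(c, true, false)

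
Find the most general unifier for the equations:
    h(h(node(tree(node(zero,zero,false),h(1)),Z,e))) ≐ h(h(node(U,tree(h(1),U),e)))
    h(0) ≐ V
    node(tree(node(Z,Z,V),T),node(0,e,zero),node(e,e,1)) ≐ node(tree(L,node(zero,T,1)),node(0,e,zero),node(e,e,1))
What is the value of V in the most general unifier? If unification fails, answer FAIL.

Decompose h/1: h(node(tree(node(zero,zero,false),h(1)),Z,e)) ≐ h(node(U,tree(h(1),U),e)).
Decompose h/1: node(tree(node(zero,zero,false),h(1)),Z,e) ≐ node(U,tree(h(1),U),e).
Decompose node/3: tree(node(zero,zero,false),h(1)) ≐ U,  Z ≐ tree(h(1),U),  e ≐ e.
Bind U := tree(node(zero,zero,false),h(1)); substituting into the one remaining equation that mentions U gives: Z ≐ tree(h(1),tree(node(zero,zero,false),h(1))).
Bind Z := tree(h(1),tree(node(zero,zero,false),h(1))); substituting into the one remaining equation that mentions Z gives: node(tree(node(tree(h(1),tree(node(zero,zero,false),h(1))),tree(h(1),tree(node(zero,zero,false),h(1))),V),T),node(0,e,zero),node(e,e,1)) ≐ node(tree(L,node(zero,T,1)),node(0,e,zero),node(e,e,1)).
Delete trivial equation e ≐ e.
Bind V := h(0); substituting into the remaining equation gives: node(tree(node(tree(h(1),tree(node(zero,zero,false),h(1))),tree(h(1),tree(node(zero,zero,false),h(1))),h(0)),T),node(0,e,zero),node(e,e,1)) ≐ node(tree(L,node(zero,T,1)),node(0,e,zero),node(e,e,1)).
Decompose node/3: tree(node(tree(h(1),tree(node(zero,zero,false),h(1))),tree(h(1),tree(node(zero,zero,false),h(1))),h(0)),T) ≐ tree(L,node(zero,T,1)),  node(0,e,zero) ≐ node(0,e,zero),  node(e,e,1) ≐ node(e,e,1).
Decompose tree/2: node(tree(h(1),tree(node(zero,zero,false),h(1))),tree(h(1),tree(node(zero,zero,false),h(1))),h(0)) ≐ L,  T ≐ node(zero,T,1).
Bind L := node(tree(h(1),tree(node(zero,zero,false),h(1))),tree(h(1),tree(node(zero,zero,false),h(1))),h(0)); no other remaining equation mentions L.
Occurs check fails: T occurs in node(zero,T,1); the equation T ≐ node(zero,T,1) has no finite solution.

FAIL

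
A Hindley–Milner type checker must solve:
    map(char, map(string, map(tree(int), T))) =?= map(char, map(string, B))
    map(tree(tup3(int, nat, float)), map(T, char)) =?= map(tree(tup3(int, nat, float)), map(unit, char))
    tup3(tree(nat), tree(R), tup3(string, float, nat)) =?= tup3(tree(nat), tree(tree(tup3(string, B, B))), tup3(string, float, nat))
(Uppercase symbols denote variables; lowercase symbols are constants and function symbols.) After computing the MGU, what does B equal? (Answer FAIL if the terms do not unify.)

map(tree(int), unit)

Decompose map/2: char =?= char,  map(string, map(tree(int), T)) =?= map(string, B).
Delete trivial equation char =?= char.
Decompose map/2: string =?= string,  map(tree(int), T) =?= B.
Delete trivial equation string =?= string.
Bind B := map(tree(int), T); substituting into the one remaining equation that mentions B gives: tup3(tree(nat), tree(R), tup3(string, float, nat)) =?= tup3(tree(nat), tree(tree(tup3(string, map(tree(int), T), map(tree(int), T)))), tup3(string, float, nat)).
Decompose map/2: tree(tup3(int, nat, float)) =?= tree(tup3(int, nat, float)),  map(T, char) =?= map(unit, char).
Delete trivial equation tree(tup3(int, nat, float)) =?= tree(tup3(int, nat, float)).
Decompose map/2: T =?= unit,  char =?= char.
Bind T := unit; substituting into the one remaining equation that mentions T gives: tup3(tree(nat), tree(R), tup3(string, float, nat)) =?= tup3(tree(nat), tree(tree(tup3(string, map(tree(int), unit), map(tree(int), unit)))), tup3(string, float, nat)). Substituting into the earlier binding gives B := map(tree(int), unit).
Delete trivial equation char =?= char.
Decompose tup3/3: tree(nat) =?= tree(nat),  tree(R) =?= tree(tree(tup3(string, map(tree(int), unit), map(tree(int), unit)))),  tup3(string, float, nat) =?= tup3(string, float, nat).
Delete trivial equation tree(nat) =?= tree(nat).
Decompose tree/1: R =?= tree(tup3(string, map(tree(int), unit), map(tree(int), unit))).
Bind R := tree(tup3(string, map(tree(int), unit), map(tree(int), unit))); no other remaining equation mentions R.
Delete trivial equation tup3(string, float, nat) =?= tup3(string, float, nat).
MGU = { B -> map(tree(int), unit), T -> unit, R -> tree(tup3(string, map(tree(int), unit), map(tree(int), unit))) }, so B -> map(tree(int), unit).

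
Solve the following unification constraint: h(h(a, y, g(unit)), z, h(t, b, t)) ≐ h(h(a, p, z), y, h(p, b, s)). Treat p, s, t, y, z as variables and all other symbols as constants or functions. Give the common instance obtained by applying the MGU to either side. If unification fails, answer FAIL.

h(h(a, g(unit), g(unit)), g(unit), h(g(unit), b, g(unit)))

Decompose h/3: h(a, y, g(unit)) ≐ h(a, p, z),  z ≐ y,  h(t, b, t) ≐ h(p, b, s).
Decompose h/3: a ≐ a,  y ≐ p,  g(unit) ≐ z.
Delete trivial equation a ≐ a.
Bind y := p; substituting into the one remaining equation that mentions y gives: z ≐ p.
Bind z := g(unit); substituting into the one remaining equation that mentions z gives: g(unit) ≐ p.
Bind p := g(unit); substituting into the remaining equation gives: h(t, b, t) ≐ h(g(unit), b, s). Substituting into the earlier binding gives y := g(unit).
Decompose h/3: t ≐ g(unit),  b ≐ b,  t ≐ s.
Bind t := g(unit); substituting into the one remaining equation that mentions t gives: g(unit) ≐ s.
Delete trivial equation b ≐ b.
Bind s := g(unit).
Applying the MGU to either side gives h(h(a, g(unit), g(unit)), g(unit), h(g(unit), b, g(unit))).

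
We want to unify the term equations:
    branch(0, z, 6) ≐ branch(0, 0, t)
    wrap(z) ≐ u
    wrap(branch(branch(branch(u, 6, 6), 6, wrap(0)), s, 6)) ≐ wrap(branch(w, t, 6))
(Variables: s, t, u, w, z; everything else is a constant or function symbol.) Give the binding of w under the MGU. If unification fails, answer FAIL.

branch(branch(wrap(0), 6, 6), 6, wrap(0))

Decompose branch/3: 0 ≐ 0,  z ≐ 0,  6 ≐ t.
Delete trivial equation 0 ≐ 0.
Bind z := 0; substituting into the one remaining equation that mentions z gives: wrap(0) ≐ u.
Bind t := 6; substituting into the one remaining equation that mentions t gives: wrap(branch(branch(branch(u, 6, 6), 6, wrap(0)), s, 6)) ≐ wrap(branch(w, 6, 6)).
Bind u := wrap(0); substituting into the remaining equation gives: wrap(branch(branch(branch(wrap(0), 6, 6), 6, wrap(0)), s, 6)) ≐ wrap(branch(w, 6, 6)).
Decompose wrap/1: branch(branch(branch(wrap(0), 6, 6), 6, wrap(0)), s, 6) ≐ branch(w, 6, 6).
Decompose branch/3: branch(branch(wrap(0), 6, 6), 6, wrap(0)) ≐ w,  s ≐ 6,  6 ≐ 6.
Bind w := branch(branch(wrap(0), 6, 6), 6, wrap(0)); no other remaining equation mentions w.
Bind s := 6; no other remaining equation mentions s.
Delete trivial equation 6 ≐ 6.
MGU = { z ↦ 0, t ↦ 6, u ↦ wrap(0), w ↦ branch(branch(wrap(0), 6, 6), 6, wrap(0)), s ↦ 6 }, so w ↦ branch(branch(wrap(0), 6, 6), 6, wrap(0)).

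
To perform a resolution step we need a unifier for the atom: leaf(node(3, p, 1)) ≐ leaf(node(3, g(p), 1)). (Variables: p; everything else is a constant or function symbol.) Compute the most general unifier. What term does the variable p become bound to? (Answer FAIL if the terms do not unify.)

FAIL

Decompose leaf/1: node(3, p, 1) ≐ node(3, g(p), 1).
Decompose node/3: 3 ≐ 3,  p ≐ g(p),  1 ≐ 1.
Delete trivial equation 3 ≐ 3.
Occurs check fails: p occurs in g(p); the equation p ≐ g(p) has no finite solution.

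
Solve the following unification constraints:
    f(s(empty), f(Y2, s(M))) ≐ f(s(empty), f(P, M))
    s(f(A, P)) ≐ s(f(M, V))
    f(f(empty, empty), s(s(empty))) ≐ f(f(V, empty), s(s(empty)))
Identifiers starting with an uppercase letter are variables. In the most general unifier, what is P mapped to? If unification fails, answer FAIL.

Decompose f/2: s(empty) ≐ s(empty),  f(Y2, s(M)) ≐ f(P, M).
Delete trivial equation s(empty) ≐ s(empty).
Decompose f/2: Y2 ≐ P,  s(M) ≐ M.
Bind Y2 := P; no other remaining equation mentions Y2.
Occurs check fails: M occurs in s(M); the equation M ≐ s(M) has no finite solution.

FAIL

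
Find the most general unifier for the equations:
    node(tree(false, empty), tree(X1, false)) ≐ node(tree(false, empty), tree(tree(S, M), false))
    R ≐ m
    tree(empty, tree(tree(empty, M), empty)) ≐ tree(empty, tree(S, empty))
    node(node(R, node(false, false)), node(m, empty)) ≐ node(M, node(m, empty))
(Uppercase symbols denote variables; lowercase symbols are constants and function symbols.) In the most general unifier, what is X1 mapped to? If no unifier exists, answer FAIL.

tree(tree(empty, node(m, node(false, false))), node(m, node(false, false)))

Decompose node/2: tree(false, empty) ≐ tree(false, empty),  tree(X1, false) ≐ tree(tree(S, M), false).
Delete trivial equation tree(false, empty) ≐ tree(false, empty).
Decompose tree/2: X1 ≐ tree(S, M),  false ≐ false.
Bind X1 := tree(S, M); no other remaining equation mentions X1.
Delete trivial equation false ≐ false.
Bind R := m; substituting into the one remaining equation that mentions R gives: node(node(m, node(false, false)), node(m, empty)) ≐ node(M, node(m, empty)).
Decompose tree/2: empty ≐ empty,  tree(tree(empty, M), empty) ≐ tree(S, empty).
Delete trivial equation empty ≐ empty.
Decompose tree/2: tree(empty, M) ≐ S,  empty ≐ empty.
Bind S := tree(empty, M); no other remaining equation mentions S. Substituting into the earlier binding gives X1 := tree(tree(empty, M), M).
Delete trivial equation empty ≐ empty.
Decompose node/2: node(m, node(false, false)) ≐ M,  node(m, empty) ≐ node(m, empty).
Bind M := node(m, node(false, false)); no other remaining equation mentions M. Substituting into the earlier bindings gives X1 := tree(tree(empty, node(m, node(false, false))), node(m, node(false, false))), S := tree(empty, node(m, node(false, false))).
Delete trivial equation node(m, empty) ≐ node(m, empty).
MGU = { X1 := tree(tree(empty, node(m, node(false, false))), node(m, node(false, false))), R := m, S := tree(empty, node(m, node(false, false))), M := node(m, node(false, false)) }, so X1 := tree(tree(empty, node(m, node(false, false))), node(m, node(false, false))).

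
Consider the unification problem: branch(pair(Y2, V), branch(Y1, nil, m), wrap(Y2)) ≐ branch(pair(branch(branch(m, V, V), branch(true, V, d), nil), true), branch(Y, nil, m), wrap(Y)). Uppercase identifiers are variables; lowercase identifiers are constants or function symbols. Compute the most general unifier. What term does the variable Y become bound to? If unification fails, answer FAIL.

Decompose branch/3: pair(Y2, V) ≐ pair(branch(branch(m, V, V), branch(true, V, d), nil), true),  branch(Y1, nil, m) ≐ branch(Y, nil, m),  wrap(Y2) ≐ wrap(Y).
Decompose pair/2: Y2 ≐ branch(branch(m, V, V), branch(true, V, d), nil),  V ≐ true.
Bind Y2 := branch(branch(m, V, V), branch(true, V, d), nil); substituting into the one remaining equation that mentions Y2 gives: wrap(branch(branch(m, V, V), branch(true, V, d), nil)) ≐ wrap(Y).
Bind V := true; substituting into the one remaining equation that mentions V gives: wrap(branch(branch(m, true, true), branch(true, true, d), nil)) ≐ wrap(Y). Substituting into the earlier binding gives Y2 := branch(branch(m, true, true), branch(true, true, d), nil).
Decompose branch/3: Y1 ≐ Y,  nil ≐ nil,  m ≐ m.
Bind Y1 := Y; no other remaining equation mentions Y1.
Delete trivial equation nil ≐ nil.
Delete trivial equation m ≐ m.
Decompose wrap/1: branch(branch(m, true, true), branch(true, true, d), nil) ≐ Y.
Bind Y := branch(branch(m, true, true), branch(true, true, d), nil). Substituting into the earlier binding gives Y1 := branch(branch(m, true, true), branch(true, true, d), nil).
MGU = { Y2 := branch(branch(m, true, true), branch(true, true, d), nil), V := true, Y1 := branch(branch(m, true, true), branch(true, true, d), nil), Y := branch(branch(m, true, true), branch(true, true, d), nil) }, so Y := branch(branch(m, true, true), branch(true, true, d), nil).

branch(branch(m, true, true), branch(true, true, d), nil)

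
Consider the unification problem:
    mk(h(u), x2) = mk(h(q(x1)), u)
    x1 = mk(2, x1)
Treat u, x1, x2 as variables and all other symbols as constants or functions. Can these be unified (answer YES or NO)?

NO

Decompose mk/2: h(u) = h(q(x1)),  x2 = u.
Decompose h/1: u = q(x1).
Bind u := q(x1); substituting into the one remaining equation that mentions u gives: x2 = q(x1).
Bind x2 := q(x1); no other remaining equation mentions x2.
Occurs check fails: x1 occurs in mk(2, x1); the equation x1 = mk(2, x1) has no finite solution.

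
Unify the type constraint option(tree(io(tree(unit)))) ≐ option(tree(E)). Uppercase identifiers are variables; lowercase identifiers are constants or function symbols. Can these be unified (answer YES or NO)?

YES

Decompose option/1: tree(io(tree(unit))) ≐ tree(E).
Decompose tree/1: io(tree(unit)) ≐ E.
Bind E := io(tree(unit)).
No equations remain and no clash or occurs-check failure arose, so a unifier exists.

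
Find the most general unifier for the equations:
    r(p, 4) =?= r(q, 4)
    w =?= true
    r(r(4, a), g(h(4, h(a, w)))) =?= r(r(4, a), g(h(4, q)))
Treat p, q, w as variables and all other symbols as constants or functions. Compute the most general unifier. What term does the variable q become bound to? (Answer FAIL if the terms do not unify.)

h(a, true)

Decompose r/2: p =?= q,  4 =?= 4.
Bind p := q; no other remaining equation mentions p.
Delete trivial equation 4 =?= 4.
Bind w := true; substituting into the remaining equation gives: r(r(4, a), g(h(4, h(a, true)))) =?= r(r(4, a), g(h(4, q))).
Decompose r/2: r(4, a) =?= r(4, a),  g(h(4, h(a, true))) =?= g(h(4, q)).
Delete trivial equation r(4, a) =?= r(4, a).
Decompose g/1: h(4, h(a, true)) =?= h(4, q).
Decompose h/2: 4 =?= 4,  h(a, true) =?= q.
Delete trivial equation 4 =?= 4.
Bind q := h(a, true). Substituting into the earlier binding gives p := h(a, true).
MGU = { p := h(a, true), w := true, q := h(a, true) }, so q := h(a, true).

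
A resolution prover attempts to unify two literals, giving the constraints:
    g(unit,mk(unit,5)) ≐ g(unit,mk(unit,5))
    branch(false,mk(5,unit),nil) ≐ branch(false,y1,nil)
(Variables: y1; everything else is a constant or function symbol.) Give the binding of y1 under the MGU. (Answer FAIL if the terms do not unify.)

mk(5,unit)

Delete trivial equation g(unit,mk(unit,5)) ≐ g(unit,mk(unit,5)).
Decompose branch/3: false ≐ false,  mk(5,unit) ≐ y1,  nil ≐ nil.
Delete trivial equation false ≐ false.
Bind y1 := mk(5,unit); no other remaining equation mentions y1.
Delete trivial equation nil ≐ nil.
MGU = { y1 ↦ mk(5,unit) }, so y1 ↦ mk(5,unit).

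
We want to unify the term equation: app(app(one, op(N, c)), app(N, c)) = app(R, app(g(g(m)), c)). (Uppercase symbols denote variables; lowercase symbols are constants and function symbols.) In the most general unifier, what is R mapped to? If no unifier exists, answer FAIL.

app(one, op(g(g(m)), c))

Decompose app/2: app(one, op(N, c)) = R,  app(N, c) = app(g(g(m)), c).
Bind R := app(one, op(N, c)); no other remaining equation mentions R.
Decompose app/2: N = g(g(m)),  c = c.
Bind N := g(g(m)); no other remaining equation mentions N. Substituting into the earlier binding gives R := app(one, op(g(g(m)), c)).
Delete trivial equation c = c.
MGU = { R := app(one, op(g(g(m)), c)), N := g(g(m)) }, so R := app(one, op(g(g(m)), c)).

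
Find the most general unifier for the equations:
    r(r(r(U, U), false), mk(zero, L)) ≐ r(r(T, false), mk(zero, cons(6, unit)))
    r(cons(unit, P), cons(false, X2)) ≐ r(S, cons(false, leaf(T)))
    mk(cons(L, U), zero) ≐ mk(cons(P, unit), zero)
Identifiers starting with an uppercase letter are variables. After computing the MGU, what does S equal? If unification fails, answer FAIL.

cons(unit, cons(6, unit))

Decompose r/2: r(r(U, U), false) ≐ r(T, false),  mk(zero, L) ≐ mk(zero, cons(6, unit)).
Decompose r/2: r(U, U) ≐ T,  false ≐ false.
Bind T := r(U, U); substituting into the one remaining equation that mentions T gives: r(cons(unit, P), cons(false, X2)) ≐ r(S, cons(false, leaf(r(U, U)))).
Delete trivial equation false ≐ false.
Decompose mk/2: zero ≐ zero,  L ≐ cons(6, unit).
Delete trivial equation zero ≐ zero.
Bind L := cons(6, unit); substituting into the one remaining equation that mentions L gives: mk(cons(cons(6, unit), U), zero) ≐ mk(cons(P, unit), zero).
Decompose r/2: cons(unit, P) ≐ S,  cons(false, X2) ≐ cons(false, leaf(r(U, U))).
Bind S := cons(unit, P); no other remaining equation mentions S.
Decompose cons/2: false ≐ false,  X2 ≐ leaf(r(U, U)).
Delete trivial equation false ≐ false.
Bind X2 := leaf(r(U, U)); no other remaining equation mentions X2.
Decompose mk/2: cons(cons(6, unit), U) ≐ cons(P, unit),  zero ≐ zero.
Decompose cons/2: cons(6, unit) ≐ P,  U ≐ unit.
Bind P := cons(6, unit); no other remaining equation mentions P. Substituting into the earlier binding gives S := cons(unit, cons(6, unit)).
Bind U := unit; no other remaining equation mentions U. Substituting into the earlier bindings gives T := r(unit, unit), X2 := leaf(r(unit, unit)).
Delete trivial equation zero ≐ zero.
MGU = { T := r(unit, unit), L := cons(6, unit), S := cons(unit, cons(6, unit)), X2 := leaf(r(unit, unit)), P := cons(6, unit), U := unit }, so S := cons(unit, cons(6, unit)).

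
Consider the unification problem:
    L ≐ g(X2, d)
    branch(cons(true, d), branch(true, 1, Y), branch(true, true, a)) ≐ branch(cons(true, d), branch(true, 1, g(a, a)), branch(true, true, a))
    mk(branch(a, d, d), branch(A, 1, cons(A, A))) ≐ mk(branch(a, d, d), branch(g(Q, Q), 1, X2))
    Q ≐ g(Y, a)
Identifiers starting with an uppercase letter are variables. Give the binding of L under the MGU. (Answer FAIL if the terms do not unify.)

Bind L := g(X2, d); no other remaining equation mentions L.
Decompose branch/3: cons(true, d) ≐ cons(true, d),  branch(true, 1, Y) ≐ branch(true, 1, g(a, a)),  branch(true, true, a) ≐ branch(true, true, a).
Delete trivial equation cons(true, d) ≐ cons(true, d).
Decompose branch/3: true ≐ true,  1 ≐ 1,  Y ≐ g(a, a).
Delete trivial equation true ≐ true.
Delete trivial equation 1 ≐ 1.
Bind Y := g(a, a); substituting into the one remaining equation that mentions Y gives: Q ≐ g(g(a, a), a).
Delete trivial equation branch(true, true, a) ≐ branch(true, true, a).
Decompose mk/2: branch(a, d, d) ≐ branch(a, d, d),  branch(A, 1, cons(A, A)) ≐ branch(g(Q, Q), 1, X2).
Delete trivial equation branch(a, d, d) ≐ branch(a, d, d).
Decompose branch/3: A ≐ g(Q, Q),  1 ≐ 1,  cons(A, A) ≐ X2.
Bind A := g(Q, Q); substituting into the one remaining equation that mentions A gives: cons(g(Q, Q), g(Q, Q)) ≐ X2.
Delete trivial equation 1 ≐ 1.
Bind X2 := cons(g(Q, Q), g(Q, Q)); no other remaining equation mentions X2. Substituting into the earlier binding gives L := g(cons(g(Q, Q), g(Q, Q)), d).
Bind Q := g(g(a, a), a). Substituting into the earlier bindings gives L := g(cons(g(g(g(a, a), a), g(g(a, a), a)), g(g(g(a, a), a), g(g(a, a), a))), d), A := g(g(g(a, a), a), g(g(a, a), a)), X2 := cons(g(g(g(a, a), a), g(g(a, a), a)), g(g(g(a, a), a), g(g(a, a), a))).
MGU = { L := g(cons(g(g(g(a, a), a), g(g(a, a), a)), g(g(g(a, a), a), g(g(a, a), a))), d), Y := g(a, a), A := g(g(g(a, a), a), g(g(a, a), a)), X2 := cons(g(g(g(a, a), a), g(g(a, a), a)), g(g(g(a, a), a), g(g(a, a), a))), Q := g(g(a, a), a) }, so L := g(cons(g(g(g(a, a), a), g(g(a, a), a)), g(g(g(a, a), a), g(g(a, a), a))), d).

g(cons(g(g(g(a, a), a), g(g(a, a), a)), g(g(g(a, a), a), g(g(a, a), a))), d)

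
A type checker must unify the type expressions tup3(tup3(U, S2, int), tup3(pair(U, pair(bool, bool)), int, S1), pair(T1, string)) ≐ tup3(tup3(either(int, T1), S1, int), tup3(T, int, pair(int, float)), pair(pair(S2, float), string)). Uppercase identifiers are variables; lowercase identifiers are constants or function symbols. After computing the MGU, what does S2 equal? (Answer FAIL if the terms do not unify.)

Decompose tup3/3: tup3(U, S2, int) ≐ tup3(either(int, T1), S1, int),  tup3(pair(U, pair(bool, bool)), int, S1) ≐ tup3(T, int, pair(int, float)),  pair(T1, string) ≐ pair(pair(S2, float), string).
Decompose tup3/3: U ≐ either(int, T1),  S2 ≐ S1,  int ≐ int.
Bind U := either(int, T1); substituting into the one remaining equation that mentions U gives: tup3(pair(either(int, T1), pair(bool, bool)), int, S1) ≐ tup3(T, int, pair(int, float)).
Bind S2 := S1; substituting into the one remaining equation that mentions S2 gives: pair(T1, string) ≐ pair(pair(S1, float), string).
Delete trivial equation int ≐ int.
Decompose tup3/3: pair(either(int, T1), pair(bool, bool)) ≐ T,  int ≐ int,  S1 ≐ pair(int, float).
Bind T := pair(either(int, T1), pair(bool, bool)); no other remaining equation mentions T.
Delete trivial equation int ≐ int.
Bind S1 := pair(int, float); substituting into the remaining equation gives: pair(T1, string) ≐ pair(pair(pair(int, float), float), string). Substituting into the earlier binding gives S2 := pair(int, float).
Decompose pair/2: T1 ≐ pair(pair(int, float), float),  string ≐ string.
Bind T1 := pair(pair(int, float), float); no other remaining equation mentions T1. Substituting into the earlier bindings gives U := either(int, pair(pair(int, float), float)), T := pair(either(int, pair(pair(int, float), float)), pair(bool, bool)).
Delete trivial equation string ≐ string.
MGU = { U ↦ either(int, pair(pair(int, float), float)), S2 ↦ pair(int, float), T ↦ pair(either(int, pair(pair(int, float), float)), pair(bool, bool)), S1 ↦ pair(int, float), T1 ↦ pair(pair(int, float), float) }, so S2 ↦ pair(int, float).

pair(int, float)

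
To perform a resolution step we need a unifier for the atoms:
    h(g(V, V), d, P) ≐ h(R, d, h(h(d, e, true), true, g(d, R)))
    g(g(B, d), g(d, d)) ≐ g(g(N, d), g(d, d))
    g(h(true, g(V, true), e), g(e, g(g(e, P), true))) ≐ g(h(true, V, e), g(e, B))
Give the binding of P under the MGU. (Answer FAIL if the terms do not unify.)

Decompose h/3: g(V, V) ≐ R,  d ≐ d,  P ≐ h(h(d, e, true), true, g(d, R)).
Bind R := g(V, V); substituting into the one remaining equation that mentions R gives: P ≐ h(h(d, e, true), true, g(d, g(V, V))).
Delete trivial equation d ≐ d.
Bind P := h(h(d, e, true), true, g(d, g(V, V))); substituting into the one remaining equation that mentions P gives: g(h(true, g(V, true), e), g(e, g(g(e, h(h(d, e, true), true, g(d, g(V, V)))), true))) ≐ g(h(true, V, e), g(e, B)).
Decompose g/2: g(B, d) ≐ g(N, d),  g(d, d) ≐ g(d, d).
Decompose g/2: B ≐ N,  d ≐ d.
Bind B := N; substituting into the one remaining equation that mentions B gives: g(h(true, g(V, true), e), g(e, g(g(e, h(h(d, e, true), true, g(d, g(V, V)))), true))) ≐ g(h(true, V, e), g(e, N)).
Delete trivial equation d ≐ d.
Delete trivial equation g(d, d) ≐ g(d, d).
Decompose g/2: h(true, g(V, true), e) ≐ h(true, V, e),  g(e, g(g(e, h(h(d, e, true), true, g(d, g(V, V)))), true)) ≐ g(e, N).
Decompose h/3: true ≐ true,  g(V, true) ≐ V,  e ≐ e.
Delete trivial equation true ≐ true.
Occurs check fails: V occurs in g(V, true); the equation V ≐ g(V, true) has no finite solution.

FAIL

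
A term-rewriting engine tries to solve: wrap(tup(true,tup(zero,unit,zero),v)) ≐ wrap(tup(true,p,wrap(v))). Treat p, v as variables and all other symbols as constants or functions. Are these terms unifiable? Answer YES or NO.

Decompose wrap/1: tup(true,tup(zero,unit,zero),v) ≐ tup(true,p,wrap(v)).
Decompose tup/3: true ≐ true,  tup(zero,unit,zero) ≐ p,  v ≐ wrap(v).
Delete trivial equation true ≐ true.
Bind p := tup(zero,unit,zero); no other remaining equation mentions p.
Occurs check fails: v occurs in wrap(v); the equation v ≐ wrap(v) has no finite solution.

NO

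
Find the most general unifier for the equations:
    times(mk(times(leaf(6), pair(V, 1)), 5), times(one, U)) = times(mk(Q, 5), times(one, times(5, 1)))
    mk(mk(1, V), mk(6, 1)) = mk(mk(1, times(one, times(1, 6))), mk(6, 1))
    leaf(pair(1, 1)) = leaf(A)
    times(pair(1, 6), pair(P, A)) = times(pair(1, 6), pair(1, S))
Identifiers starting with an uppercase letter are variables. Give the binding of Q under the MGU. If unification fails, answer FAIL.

times(leaf(6), pair(times(one, times(1, 6)), 1))

Decompose times/2: mk(times(leaf(6), pair(V, 1)), 5) = mk(Q, 5),  times(one, U) = times(one, times(5, 1)).
Decompose mk/2: times(leaf(6), pair(V, 1)) = Q,  5 = 5.
Bind Q := times(leaf(6), pair(V, 1)); no other remaining equation mentions Q.
Delete trivial equation 5 = 5.
Decompose times/2: one = one,  U = times(5, 1).
Delete trivial equation one = one.
Bind U := times(5, 1); no other remaining equation mentions U.
Decompose mk/2: mk(1, V) = mk(1, times(one, times(1, 6))),  mk(6, 1) = mk(6, 1).
Decompose mk/2: 1 = 1,  V = times(one, times(1, 6)).
Delete trivial equation 1 = 1.
Bind V := times(one, times(1, 6)); no other remaining equation mentions V. Substituting into the earlier binding gives Q := times(leaf(6), pair(times(one, times(1, 6)), 1)).
Delete trivial equation mk(6, 1) = mk(6, 1).
Decompose leaf/1: pair(1, 1) = A.
Bind A := pair(1, 1); substituting into the remaining equation gives: times(pair(1, 6), pair(P, pair(1, 1))) = times(pair(1, 6), pair(1, S)).
Decompose times/2: pair(1, 6) = pair(1, 6),  pair(P, pair(1, 1)) = pair(1, S).
Delete trivial equation pair(1, 6) = pair(1, 6).
Decompose pair/2: P = 1,  pair(1, 1) = S.
Bind P := 1; no other remaining equation mentions P.
Bind S := pair(1, 1).
MGU = { Q := times(leaf(6), pair(times(one, times(1, 6)), 1)), U := times(5, 1), V := times(one, times(1, 6)), A := pair(1, 1), P := 1, S := pair(1, 1) }, so Q := times(leaf(6), pair(times(one, times(1, 6)), 1)).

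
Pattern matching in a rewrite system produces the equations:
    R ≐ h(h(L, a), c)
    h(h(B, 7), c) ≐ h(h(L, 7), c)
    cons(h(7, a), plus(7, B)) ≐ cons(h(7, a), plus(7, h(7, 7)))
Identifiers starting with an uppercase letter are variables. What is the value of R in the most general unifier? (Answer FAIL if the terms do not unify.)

h(h(h(7, 7), a), c)

Bind R := h(h(L, a), c); no other remaining equation mentions R.
Decompose h/2: h(B, 7) ≐ h(L, 7),  c ≐ c.
Decompose h/2: B ≐ L,  7 ≐ 7.
Bind B := L; substituting into the one remaining equation that mentions B gives: cons(h(7, a), plus(7, L)) ≐ cons(h(7, a), plus(7, h(7, 7))).
Delete trivial equation 7 ≐ 7.
Delete trivial equation c ≐ c.
Decompose cons/2: h(7, a) ≐ h(7, a),  plus(7, L) ≐ plus(7, h(7, 7)).
Delete trivial equation h(7, a) ≐ h(7, a).
Decompose plus/2: 7 ≐ 7,  L ≐ h(7, 7).
Delete trivial equation 7 ≐ 7.
Bind L := h(7, 7). Substituting into the earlier bindings gives R := h(h(h(7, 7), a), c), B := h(7, 7).
MGU = { R -> h(h(h(7, 7), a), c), B -> h(7, 7), L -> h(7, 7) }, so R -> h(h(h(7, 7), a), c).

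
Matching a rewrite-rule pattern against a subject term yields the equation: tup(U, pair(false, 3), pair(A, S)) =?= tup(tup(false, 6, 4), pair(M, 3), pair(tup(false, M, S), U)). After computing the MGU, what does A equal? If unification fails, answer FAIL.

Decompose tup/3: U =?= tup(false, 6, 4),  pair(false, 3) =?= pair(M, 3),  pair(A, S) =?= pair(tup(false, M, S), U).
Bind U := tup(false, 6, 4); substituting into the one remaining equation that mentions U gives: pair(A, S) =?= pair(tup(false, M, S), tup(false, 6, 4)).
Decompose pair/2: false =?= M,  3 =?= 3.
Bind M := false; substituting into the one remaining equation that mentions M gives: pair(A, S) =?= pair(tup(false, false, S), tup(false, 6, 4)).
Delete trivial equation 3 =?= 3.
Decompose pair/2: A =?= tup(false, false, S),  S =?= tup(false, 6, 4).
Bind A := tup(false, false, S); no other remaining equation mentions A.
Bind S := tup(false, 6, 4). Substituting into the earlier binding gives A := tup(false, false, tup(false, 6, 4)).
MGU = { U -> tup(false, 6, 4), M -> false, A -> tup(false, false, tup(false, 6, 4)), S -> tup(false, 6, 4) }, so A -> tup(false, false, tup(false, 6, 4)).

tup(false, false, tup(false, 6, 4))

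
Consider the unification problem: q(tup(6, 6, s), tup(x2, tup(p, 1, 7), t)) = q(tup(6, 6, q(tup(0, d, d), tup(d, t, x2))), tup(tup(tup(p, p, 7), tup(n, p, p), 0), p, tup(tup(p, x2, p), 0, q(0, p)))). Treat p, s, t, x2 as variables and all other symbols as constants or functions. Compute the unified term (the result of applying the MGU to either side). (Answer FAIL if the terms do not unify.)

FAIL

Decompose q/2: tup(6, 6, s) = tup(6, 6, q(tup(0, d, d), tup(d, t, x2))),  tup(x2, tup(p, 1, 7), t) = tup(tup(tup(p, p, 7), tup(n, p, p), 0), p, tup(tup(p, x2, p), 0, q(0, p))).
Decompose tup/3: 6 = 6,  6 = 6,  s = q(tup(0, d, d), tup(d, t, x2)).
Delete trivial equation 6 = 6.
Delete trivial equation 6 = 6.
Bind s := q(tup(0, d, d), tup(d, t, x2)); no other remaining equation mentions s.
Decompose tup/3: x2 = tup(tup(p, p, 7), tup(n, p, p), 0),  tup(p, 1, 7) = p,  t = tup(tup(p, x2, p), 0, q(0, p)).
Bind x2 := tup(tup(p, p, 7), tup(n, p, p), 0); substituting into the one remaining equation that mentions x2 gives: t = tup(tup(p, tup(tup(p, p, 7), tup(n, p, p), 0), p), 0, q(0, p)). Substituting into the earlier binding gives s := q(tup(0, d, d), tup(d, t, tup(tup(p, p, 7), tup(n, p, p), 0))).
Occurs check fails: p occurs in tup(p, 1, 7); the equation p = tup(p, 1, 7) has no finite solution.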